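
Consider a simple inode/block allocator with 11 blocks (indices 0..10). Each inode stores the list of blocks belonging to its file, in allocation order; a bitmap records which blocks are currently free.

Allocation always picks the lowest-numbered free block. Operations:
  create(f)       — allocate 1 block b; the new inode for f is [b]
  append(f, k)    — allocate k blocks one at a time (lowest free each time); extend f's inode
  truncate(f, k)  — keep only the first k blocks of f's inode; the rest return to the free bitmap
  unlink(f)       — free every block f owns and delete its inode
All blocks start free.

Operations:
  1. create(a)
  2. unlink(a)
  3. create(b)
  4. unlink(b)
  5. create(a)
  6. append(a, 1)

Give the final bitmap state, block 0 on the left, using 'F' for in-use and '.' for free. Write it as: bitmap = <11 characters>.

bitmap = FF.........

[1] create(a) — a=0 (map F..........)
[2] unlink(a) —  (map ...........)
[3] create(b) — b=0 (map F..........)
[4] unlink(b) —  (map ...........)
[5] create(a) — a=0 (map F..........)
[6] append(a, 1) — a=0,1 (map FF.........)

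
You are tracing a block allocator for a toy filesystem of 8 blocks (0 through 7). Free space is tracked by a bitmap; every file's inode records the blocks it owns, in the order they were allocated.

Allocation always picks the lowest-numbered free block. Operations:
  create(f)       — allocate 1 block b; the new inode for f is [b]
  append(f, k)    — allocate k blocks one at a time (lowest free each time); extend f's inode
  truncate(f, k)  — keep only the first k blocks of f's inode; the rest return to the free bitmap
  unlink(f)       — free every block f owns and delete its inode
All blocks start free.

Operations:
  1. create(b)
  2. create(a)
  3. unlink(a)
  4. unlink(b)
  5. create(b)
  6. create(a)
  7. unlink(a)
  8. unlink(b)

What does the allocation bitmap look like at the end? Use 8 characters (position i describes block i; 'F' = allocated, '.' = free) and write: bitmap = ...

bitmap = ........

after create(b) → b:[0]  free=[F.......]
after create(a) → a:[1], b:[0]  free=[FF......]
after unlink(a) → b:[0]  free=[F.......]
after unlink(b) →   free=[........]
after create(b) → b:[0]  free=[F.......]
after create(a) → a:[1], b:[0]  free=[FF......]
after unlink(a) → b:[0]  free=[F.......]
after unlink(b) →   free=[........]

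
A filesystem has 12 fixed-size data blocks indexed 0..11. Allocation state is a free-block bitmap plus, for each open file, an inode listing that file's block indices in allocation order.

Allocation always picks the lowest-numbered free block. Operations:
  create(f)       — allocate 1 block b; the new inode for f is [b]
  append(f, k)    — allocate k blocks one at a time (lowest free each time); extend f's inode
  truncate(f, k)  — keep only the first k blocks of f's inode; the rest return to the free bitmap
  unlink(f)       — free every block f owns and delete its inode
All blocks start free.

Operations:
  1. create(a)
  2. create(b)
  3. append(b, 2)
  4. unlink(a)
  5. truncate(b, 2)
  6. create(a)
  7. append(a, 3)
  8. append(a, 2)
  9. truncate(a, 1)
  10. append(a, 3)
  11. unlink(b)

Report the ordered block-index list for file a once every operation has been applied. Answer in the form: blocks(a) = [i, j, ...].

blocks(a) = [0, 3, 4, 5]

after create(a) → a:[0]  free=[F...........]
after create(b) → a:[0], b:[1]  free=[FF..........]
after append(b, 2) → a:[0], b:[1, 2, 3]  free=[FFFF........]
after unlink(a) → b:[1, 2, 3]  free=[.FFF........]
after truncate(b, 2) → b:[1, 2]  free=[.FF.........]
after create(a) → a:[0], b:[1, 2]  free=[FFF.........]
after append(a, 3) → a:[0, 3, 4, 5], b:[1, 2]  free=[FFFFFF......]
after append(a, 2) → a:[0, 3, 4, 5, 6, 7], b:[1, 2]  free=[FFFFFFFF....]
after truncate(a, 1) → a:[0], b:[1, 2]  free=[FFF.........]
after append(a, 3) → a:[0, 3, 4, 5], b:[1, 2]  free=[FFFFFF......]
after unlink(b) → a:[0, 3, 4, 5]  free=[F..FFF......]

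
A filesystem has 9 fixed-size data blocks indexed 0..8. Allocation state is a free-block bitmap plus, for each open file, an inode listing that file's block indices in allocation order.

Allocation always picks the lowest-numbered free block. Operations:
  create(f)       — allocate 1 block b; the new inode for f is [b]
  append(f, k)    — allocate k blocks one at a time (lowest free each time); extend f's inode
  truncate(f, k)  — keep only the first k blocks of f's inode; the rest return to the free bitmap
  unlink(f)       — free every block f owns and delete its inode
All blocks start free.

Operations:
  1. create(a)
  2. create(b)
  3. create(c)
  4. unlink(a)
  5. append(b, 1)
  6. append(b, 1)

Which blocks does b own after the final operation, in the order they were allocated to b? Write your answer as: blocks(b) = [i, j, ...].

blocks(b) = [1, 0, 3]

[1] create(a) — a=0 (map F........)
[2] create(b) — a=0 b=1 (map FF.......)
[3] create(c) — a=0 b=1 c=2 (map FFF......)
[4] unlink(a) — b=1 c=2 (map .FF......)
[5] append(b, 1) — b=1,0 c=2 (map FFF......)
[6] append(b, 1) — b=1,0,3 c=2 (map FFFF.....)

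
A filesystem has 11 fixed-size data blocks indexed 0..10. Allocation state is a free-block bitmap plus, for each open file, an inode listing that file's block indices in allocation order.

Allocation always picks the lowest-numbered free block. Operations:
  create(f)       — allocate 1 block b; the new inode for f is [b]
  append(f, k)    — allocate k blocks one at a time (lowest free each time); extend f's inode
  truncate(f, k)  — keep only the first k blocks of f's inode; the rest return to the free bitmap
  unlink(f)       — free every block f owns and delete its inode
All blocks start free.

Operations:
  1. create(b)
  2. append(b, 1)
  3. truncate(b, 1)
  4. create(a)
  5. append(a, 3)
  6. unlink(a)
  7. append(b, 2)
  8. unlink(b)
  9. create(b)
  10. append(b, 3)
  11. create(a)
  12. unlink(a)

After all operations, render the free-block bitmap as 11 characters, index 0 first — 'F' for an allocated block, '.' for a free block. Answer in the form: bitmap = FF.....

[1] create(b) — b=0 (map F..........)
[2] append(b, 1) — b=0,1 (map FF.........)
[3] truncate(b, 1) — b=0 (map F..........)
[4] create(a) — a=1 b=0 (map FF.........)
[5] append(a, 3) — a=1,2,3,4 b=0 (map FFFFF......)
[6] unlink(a) — b=0 (map F..........)
[7] append(b, 2) — b=0,1,2 (map FFF........)
[8] unlink(b) —  (map ...........)
[9] create(b) — b=0 (map F..........)
[10] append(b, 3) — b=0,1,2,3 (map FFFF.......)
[11] create(a) — a=4 b=0,1,2,3 (map FFFFF......)
[12] unlink(a) — b=0,1,2,3 (map FFFF.......)

bitmap = FFFF.......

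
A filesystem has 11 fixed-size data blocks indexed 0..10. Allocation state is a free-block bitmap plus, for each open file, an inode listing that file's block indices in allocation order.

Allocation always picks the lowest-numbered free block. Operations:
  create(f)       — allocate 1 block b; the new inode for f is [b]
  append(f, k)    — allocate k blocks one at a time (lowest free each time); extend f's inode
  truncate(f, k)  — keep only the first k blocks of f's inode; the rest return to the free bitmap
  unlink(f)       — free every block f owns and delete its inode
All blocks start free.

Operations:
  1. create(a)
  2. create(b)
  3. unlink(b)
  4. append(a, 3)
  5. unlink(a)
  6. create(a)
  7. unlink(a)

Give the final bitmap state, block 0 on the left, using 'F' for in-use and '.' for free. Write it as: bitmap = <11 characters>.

  1. create(a)  ⇒  F..........  {a→[0]}
  2. create(b)  ⇒  FF.........  {a→[0]; b→[1]}
  3. unlink(b)  ⇒  F..........  {a→[0]}
  4. append(a, 3)  ⇒  FFFF.......  {a→[0, 1, 2, 3]}
  5. unlink(a)  ⇒  ...........  {}
  6. create(a)  ⇒  F..........  {a→[0]}
  7. unlink(a)  ⇒  ...........  {}

bitmap = ...........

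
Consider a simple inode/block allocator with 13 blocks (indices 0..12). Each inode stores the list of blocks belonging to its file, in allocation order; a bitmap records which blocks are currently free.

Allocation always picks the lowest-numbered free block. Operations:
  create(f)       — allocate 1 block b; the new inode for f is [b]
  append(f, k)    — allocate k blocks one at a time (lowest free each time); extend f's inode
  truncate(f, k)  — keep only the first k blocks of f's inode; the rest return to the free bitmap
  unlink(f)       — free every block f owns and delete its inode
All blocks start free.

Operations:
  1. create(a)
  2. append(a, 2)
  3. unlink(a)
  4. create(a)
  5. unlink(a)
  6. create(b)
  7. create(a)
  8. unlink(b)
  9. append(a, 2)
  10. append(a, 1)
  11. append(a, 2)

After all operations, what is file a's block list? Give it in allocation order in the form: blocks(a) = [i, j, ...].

[1] create(a) — a=0 (map F............)
[2] append(a, 2) — a=0,1,2 (map FFF..........)
[3] unlink(a) —  (map .............)
[4] create(a) — a=0 (map F............)
[5] unlink(a) —  (map .............)
[6] create(b) — b=0 (map F............)
[7] create(a) — a=1 b=0 (map FF...........)
[8] unlink(b) — a=1 (map .F...........)
[9] append(a, 2) — a=1,0,2 (map FFF..........)
[10] append(a, 1) — a=1,0,2,3 (map FFFF.........)
[11] append(a, 2) — a=1,0,2,3,4,5 (map FFFFFF.......)

blocks(a) = [1, 0, 2, 3, 4, 5]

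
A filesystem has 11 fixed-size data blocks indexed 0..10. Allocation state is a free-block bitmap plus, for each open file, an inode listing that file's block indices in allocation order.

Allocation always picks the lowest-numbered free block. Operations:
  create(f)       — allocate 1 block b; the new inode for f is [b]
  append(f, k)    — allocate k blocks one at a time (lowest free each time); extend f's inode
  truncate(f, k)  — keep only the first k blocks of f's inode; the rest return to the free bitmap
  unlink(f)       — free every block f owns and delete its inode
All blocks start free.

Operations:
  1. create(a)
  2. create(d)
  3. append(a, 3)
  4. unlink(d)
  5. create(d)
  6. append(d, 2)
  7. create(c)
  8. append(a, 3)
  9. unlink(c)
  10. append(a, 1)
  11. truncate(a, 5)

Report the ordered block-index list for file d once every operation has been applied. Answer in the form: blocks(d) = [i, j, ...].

  1. create(a)  ⇒  F..........  {a→[0]}
  2. create(d)  ⇒  FF.........  {a→[0]; d→[1]}
  3. append(a, 3)  ⇒  FFFFF......  {a→[0, 2, 3, 4]; d→[1]}
  4. unlink(d)  ⇒  F.FFF......  {a→[0, 2, 3, 4]}
  5. create(d)  ⇒  FFFFF......  {a→[0, 2, 3, 4]; d→[1]}
  6. append(d, 2)  ⇒  FFFFFFF....  {a→[0, 2, 3, 4]; d→[1, 5, 6]}
  7. create(c)  ⇒  FFFFFFFF...  {a→[0, 2, 3, 4]; c→[7]; d→[1, 5, 6]}
  8. append(a, 3)  ⇒  FFFFFFFFFFF  {a→[0, 2, 3, 4, 8, 9, 10]; c→[7]; d→[1, 5, 6]}
  9. unlink(c)  ⇒  FFFFFFF.FFF  {a→[0, 2, 3, 4, 8, 9, 10]; d→[1, 5, 6]}
  10. append(a, 1)  ⇒  FFFFFFFFFFF  {a→[0, 2, 3, 4, 8, 9, 10, 7]; d→[1, 5, 6]}
  11. truncate(a, 5)  ⇒  FFFFFFF.F..  {a→[0, 2, 3, 4, 8]; d→[1, 5, 6]}

blocks(d) = [1, 5, 6]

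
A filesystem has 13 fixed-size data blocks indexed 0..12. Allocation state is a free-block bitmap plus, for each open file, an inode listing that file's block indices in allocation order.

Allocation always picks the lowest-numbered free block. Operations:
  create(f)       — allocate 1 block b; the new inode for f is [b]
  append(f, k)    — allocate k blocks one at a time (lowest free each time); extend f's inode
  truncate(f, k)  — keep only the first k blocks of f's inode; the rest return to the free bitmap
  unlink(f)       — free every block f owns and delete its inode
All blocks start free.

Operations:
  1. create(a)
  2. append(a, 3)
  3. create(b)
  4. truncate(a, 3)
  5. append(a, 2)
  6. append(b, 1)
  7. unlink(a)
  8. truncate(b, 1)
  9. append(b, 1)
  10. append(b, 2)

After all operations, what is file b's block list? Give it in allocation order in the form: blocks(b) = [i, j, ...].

blocks(b) = [4, 0, 1, 2]

[1] create(a) — a=0 (map F............)
[2] append(a, 3) — a=0,1,2,3 (map FFFF.........)
[3] create(b) — a=0,1,2,3 b=4 (map FFFFF........)
[4] truncate(a, 3) — a=0,1,2 b=4 (map FFF.F........)
[5] append(a, 2) — a=0,1,2,3,5 b=4 (map FFFFFF.......)
[6] append(b, 1) — a=0,1,2,3,5 b=4,6 (map FFFFFFF......)
[7] unlink(a) — b=4,6 (map ....F.F......)
[8] truncate(b, 1) — b=4 (map ....F........)
[9] append(b, 1) — b=4,0 (map F...F........)
[10] append(b, 2) — b=4,0,1,2 (map FFF.F........)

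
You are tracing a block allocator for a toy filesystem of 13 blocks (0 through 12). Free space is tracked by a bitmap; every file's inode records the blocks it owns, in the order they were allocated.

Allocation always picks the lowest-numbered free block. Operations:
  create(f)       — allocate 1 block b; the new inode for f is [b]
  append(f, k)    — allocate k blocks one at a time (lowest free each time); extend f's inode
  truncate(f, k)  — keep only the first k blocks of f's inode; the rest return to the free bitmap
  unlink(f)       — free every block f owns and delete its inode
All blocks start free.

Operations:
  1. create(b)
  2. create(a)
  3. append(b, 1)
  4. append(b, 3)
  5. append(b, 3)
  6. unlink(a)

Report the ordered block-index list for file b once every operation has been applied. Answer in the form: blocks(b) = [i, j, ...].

blocks(b) = [0, 2, 3, 4, 5, 6, 7, 8]

after create(b) → b:[0]  free=[F............]
after create(a) → a:[1], b:[0]  free=[FF...........]
after append(b, 1) → a:[1], b:[0, 2]  free=[FFF..........]
after append(b, 3) → a:[1], b:[0, 2, 3, 4, 5]  free=[FFFFFF.......]
after append(b, 3) → a:[1], b:[0, 2, 3, 4, 5, 6, 7, 8]  free=[FFFFFFFFF....]
after unlink(a) → b:[0, 2, 3, 4, 5, 6, 7, 8]  free=[F.FFFFFFF....]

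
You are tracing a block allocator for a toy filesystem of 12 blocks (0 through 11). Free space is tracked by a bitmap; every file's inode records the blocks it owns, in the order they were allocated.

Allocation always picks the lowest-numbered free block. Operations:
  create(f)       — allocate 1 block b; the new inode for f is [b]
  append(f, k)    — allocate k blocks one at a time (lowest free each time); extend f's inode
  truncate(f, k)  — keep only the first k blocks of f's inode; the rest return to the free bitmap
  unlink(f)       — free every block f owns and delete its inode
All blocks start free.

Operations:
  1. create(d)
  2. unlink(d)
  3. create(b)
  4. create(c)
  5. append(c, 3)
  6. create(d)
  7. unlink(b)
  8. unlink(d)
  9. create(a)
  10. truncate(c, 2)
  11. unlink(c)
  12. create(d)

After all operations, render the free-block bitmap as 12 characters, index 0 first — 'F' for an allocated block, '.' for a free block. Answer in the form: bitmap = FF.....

after create(d) → d:[0]  free=[F...........]
after unlink(d) →   free=[............]
after create(b) → b:[0]  free=[F...........]
after create(c) → b:[0], c:[1]  free=[FF..........]
after append(c, 3) → b:[0], c:[1, 2, 3, 4]  free=[FFFFF.......]
after create(d) → b:[0], c:[1, 2, 3, 4], d:[5]  free=[FFFFFF......]
after unlink(b) → c:[1, 2, 3, 4], d:[5]  free=[.FFFFF......]
after unlink(d) → c:[1, 2, 3, 4]  free=[.FFFF.......]
after create(a) → a:[0], c:[1, 2, 3, 4]  free=[FFFFF.......]
after truncate(c, 2) → a:[0], c:[1, 2]  free=[FFF.........]
after unlink(c) → a:[0]  free=[F...........]
after create(d) → a:[0], d:[1]  free=[FF..........]

bitmap = FF..........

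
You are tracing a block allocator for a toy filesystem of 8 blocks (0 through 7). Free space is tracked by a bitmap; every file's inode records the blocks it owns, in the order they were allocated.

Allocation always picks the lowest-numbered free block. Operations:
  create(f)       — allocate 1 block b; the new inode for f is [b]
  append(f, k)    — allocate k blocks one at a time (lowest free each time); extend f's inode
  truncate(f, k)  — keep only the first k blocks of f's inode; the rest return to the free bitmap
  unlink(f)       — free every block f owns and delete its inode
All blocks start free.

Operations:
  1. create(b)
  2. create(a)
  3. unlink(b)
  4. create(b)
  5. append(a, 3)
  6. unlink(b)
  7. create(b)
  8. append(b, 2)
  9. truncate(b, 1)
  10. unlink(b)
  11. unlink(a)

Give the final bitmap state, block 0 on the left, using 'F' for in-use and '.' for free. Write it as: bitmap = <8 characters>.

bitmap = ........

[1] create(b) — b=0 (map F.......)
[2] create(a) — a=1 b=0 (map FF......)
[3] unlink(b) — a=1 (map .F......)
[4] create(b) — a=1 b=0 (map FF......)
[5] append(a, 3) — a=1,2,3,4 b=0 (map FFFFF...)
[6] unlink(b) — a=1,2,3,4 (map .FFFF...)
[7] create(b) — a=1,2,3,4 b=0 (map FFFFF...)
[8] append(b, 2) — a=1,2,3,4 b=0,5,6 (map FFFFFFF.)
[9] truncate(b, 1) — a=1,2,3,4 b=0 (map FFFFF...)
[10] unlink(b) — a=1,2,3,4 (map .FFFF...)
[11] unlink(a) —  (map ........)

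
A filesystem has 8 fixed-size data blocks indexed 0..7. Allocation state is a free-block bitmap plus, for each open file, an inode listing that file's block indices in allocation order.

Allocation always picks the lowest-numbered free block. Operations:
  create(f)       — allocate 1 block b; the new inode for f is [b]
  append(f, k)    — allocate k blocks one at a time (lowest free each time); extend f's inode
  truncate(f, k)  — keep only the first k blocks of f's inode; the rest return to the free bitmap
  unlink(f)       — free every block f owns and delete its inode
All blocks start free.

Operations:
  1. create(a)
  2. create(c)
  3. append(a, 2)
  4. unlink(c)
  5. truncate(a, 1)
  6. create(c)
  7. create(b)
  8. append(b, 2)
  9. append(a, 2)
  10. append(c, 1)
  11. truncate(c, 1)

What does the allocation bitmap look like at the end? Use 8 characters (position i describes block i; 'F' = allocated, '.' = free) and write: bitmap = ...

bitmap = FFFFFFF.

  1. create(a)  ⇒  F.......  {a→[0]}
  2. create(c)  ⇒  FF......  {a→[0]; c→[1]}
  3. append(a, 2)  ⇒  FFFF....  {a→[0, 2, 3]; c→[1]}
  4. unlink(c)  ⇒  F.FF....  {a→[0, 2, 3]}
  5. truncate(a, 1)  ⇒  F.......  {a→[0]}
  6. create(c)  ⇒  FF......  {a→[0]; c→[1]}
  7. create(b)  ⇒  FFF.....  {a→[0]; b→[2]; c→[1]}
  8. append(b, 2)  ⇒  FFFFF...  {a→[0]; b→[2, 3, 4]; c→[1]}
  9. append(a, 2)  ⇒  FFFFFFF.  {a→[0, 5, 6]; b→[2, 3, 4]; c→[1]}
  10. append(c, 1)  ⇒  FFFFFFFF  {a→[0, 5, 6]; b→[2, 3, 4]; c→[1, 7]}
  11. truncate(c, 1)  ⇒  FFFFFFF.  {a→[0, 5, 6]; b→[2, 3, 4]; c→[1]}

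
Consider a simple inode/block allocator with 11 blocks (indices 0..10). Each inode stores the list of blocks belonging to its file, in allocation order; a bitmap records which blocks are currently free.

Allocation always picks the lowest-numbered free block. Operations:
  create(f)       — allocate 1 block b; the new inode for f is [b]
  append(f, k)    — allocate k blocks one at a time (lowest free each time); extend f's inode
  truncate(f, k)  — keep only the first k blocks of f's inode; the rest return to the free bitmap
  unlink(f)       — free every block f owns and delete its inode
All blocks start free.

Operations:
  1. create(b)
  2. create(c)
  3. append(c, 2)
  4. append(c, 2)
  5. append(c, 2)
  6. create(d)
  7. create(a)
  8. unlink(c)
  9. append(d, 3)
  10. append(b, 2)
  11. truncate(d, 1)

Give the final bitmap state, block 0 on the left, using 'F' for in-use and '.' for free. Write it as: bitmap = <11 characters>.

[1] create(b) — b=0 (map F..........)
[2] create(c) — b=0 c=1 (map FF.........)
[3] append(c, 2) — b=0 c=1,2,3 (map FFFF.......)
[4] append(c, 2) — b=0 c=1,2,3,4,5 (map FFFFFF.....)
[5] append(c, 2) — b=0 c=1,2,3,4,5,6,7 (map FFFFFFFF...)
[6] create(d) — b=0 c=1,2,3,4,5,6,7 d=8 (map FFFFFFFFF..)
[7] create(a) — a=9 b=0 c=1,2,3,4,5,6,7 d=8 (map FFFFFFFFFF.)
[8] unlink(c) — a=9 b=0 d=8 (map F.......FF.)
[9] append(d, 3) — a=9 b=0 d=8,1,2,3 (map FFFF....FF.)
[10] append(b, 2) — a=9 b=0,4,5 d=8,1,2,3 (map FFFFFF..FF.)
[11] truncate(d, 1) — a=9 b=0,4,5 d=8 (map F...FF..FF.)

bitmap = F...FF..FF.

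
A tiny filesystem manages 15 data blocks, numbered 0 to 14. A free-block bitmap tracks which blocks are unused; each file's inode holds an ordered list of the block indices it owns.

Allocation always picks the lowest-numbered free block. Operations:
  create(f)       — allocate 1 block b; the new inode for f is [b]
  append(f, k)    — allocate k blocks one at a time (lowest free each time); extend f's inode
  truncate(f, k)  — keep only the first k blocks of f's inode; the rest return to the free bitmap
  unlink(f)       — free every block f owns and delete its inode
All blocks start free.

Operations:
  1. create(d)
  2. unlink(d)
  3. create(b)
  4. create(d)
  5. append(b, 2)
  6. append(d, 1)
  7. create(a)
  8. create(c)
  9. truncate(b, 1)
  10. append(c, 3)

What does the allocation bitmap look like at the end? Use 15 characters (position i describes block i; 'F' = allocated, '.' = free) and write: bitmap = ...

create(d): bitmap=F.............. | d=[0]
unlink(d): bitmap=............... | 
create(b): bitmap=F.............. | b=[0]
create(d): bitmap=FF............. | b=[0] d=[1]
append(b, 2): bitmap=FFFF........... | b=[0, 2, 3] d=[1]
append(d, 1): bitmap=FFFFF.......... | b=[0, 2, 3] d=[1, 4]
create(a): bitmap=FFFFFF......... | a=[5] b=[0, 2, 3] d=[1, 4]
create(c): bitmap=FFFFFFF........ | a=[5] b=[0, 2, 3] c=[6] d=[1, 4]
truncate(b, 1): bitmap=FF..FFF........ | a=[5] b=[0] c=[6] d=[1, 4]
append(c, 3): bitmap=FFFFFFFF....... | a=[5] b=[0] c=[6, 2, 3, 7] d=[1, 4]

bitmap = FFFFFFFF.......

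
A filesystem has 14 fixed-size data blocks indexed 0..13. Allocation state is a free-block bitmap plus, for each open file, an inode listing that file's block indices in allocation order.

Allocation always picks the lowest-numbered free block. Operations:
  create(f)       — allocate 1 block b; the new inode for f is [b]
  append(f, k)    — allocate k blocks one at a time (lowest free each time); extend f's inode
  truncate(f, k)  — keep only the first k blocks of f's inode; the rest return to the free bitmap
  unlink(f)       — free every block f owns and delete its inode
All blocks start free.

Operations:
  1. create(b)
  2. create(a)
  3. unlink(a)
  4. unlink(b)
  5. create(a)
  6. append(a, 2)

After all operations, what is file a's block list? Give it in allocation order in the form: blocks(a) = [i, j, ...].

after create(b) → b:[0]  free=[F.............]
after create(a) → a:[1], b:[0]  free=[FF............]
after unlink(a) → b:[0]  free=[F.............]
after unlink(b) →   free=[..............]
after create(a) → a:[0]  free=[F.............]
after append(a, 2) → a:[0, 1, 2]  free=[FFF...........]

blocks(a) = [0, 1, 2]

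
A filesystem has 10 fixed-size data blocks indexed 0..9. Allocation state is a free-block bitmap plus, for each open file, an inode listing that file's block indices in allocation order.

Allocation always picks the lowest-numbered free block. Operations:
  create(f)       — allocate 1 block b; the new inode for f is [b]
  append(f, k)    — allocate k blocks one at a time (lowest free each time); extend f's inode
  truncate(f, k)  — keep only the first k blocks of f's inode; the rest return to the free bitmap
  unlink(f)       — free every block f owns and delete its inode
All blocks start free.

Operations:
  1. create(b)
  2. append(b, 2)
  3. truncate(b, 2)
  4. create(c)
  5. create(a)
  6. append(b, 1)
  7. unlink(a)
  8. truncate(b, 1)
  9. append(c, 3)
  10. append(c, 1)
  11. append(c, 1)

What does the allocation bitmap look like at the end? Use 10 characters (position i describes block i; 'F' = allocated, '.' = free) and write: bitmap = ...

bitmap = FFFFFFF...

[1] create(b) — b=0 (map F.........)
[2] append(b, 2) — b=0,1,2 (map FFF.......)
[3] truncate(b, 2) — b=0,1 (map FF........)
[4] create(c) — b=0,1 c=2 (map FFF.......)
[5] create(a) — a=3 b=0,1 c=2 (map FFFF......)
[6] append(b, 1) — a=3 b=0,1,4 c=2 (map FFFFF.....)
[7] unlink(a) — b=0,1,4 c=2 (map FFF.F.....)
[8] truncate(b, 1) — b=0 c=2 (map F.F.......)
[9] append(c, 3) — b=0 c=2,1,3,4 (map FFFFF.....)
[10] append(c, 1) — b=0 c=2,1,3,4,5 (map FFFFFF....)
[11] append(c, 1) — b=0 c=2,1,3,4,5,6 (map FFFFFFF...)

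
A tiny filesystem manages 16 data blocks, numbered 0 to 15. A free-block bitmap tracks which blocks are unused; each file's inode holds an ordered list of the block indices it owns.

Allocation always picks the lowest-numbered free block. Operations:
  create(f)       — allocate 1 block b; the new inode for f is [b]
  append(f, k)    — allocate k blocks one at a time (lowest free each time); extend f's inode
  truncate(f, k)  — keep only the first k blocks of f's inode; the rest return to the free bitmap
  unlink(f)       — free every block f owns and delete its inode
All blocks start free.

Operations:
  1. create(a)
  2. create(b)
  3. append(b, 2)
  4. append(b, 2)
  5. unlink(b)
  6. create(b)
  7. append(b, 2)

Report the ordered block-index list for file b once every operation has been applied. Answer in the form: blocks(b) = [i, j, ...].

  1. create(a)  ⇒  F...............  {a→[0]}
  2. create(b)  ⇒  FF..............  {a→[0]; b→[1]}
  3. append(b, 2)  ⇒  FFFF............  {a→[0]; b→[1, 2, 3]}
  4. append(b, 2)  ⇒  FFFFFF..........  {a→[0]; b→[1, 2, 3, 4, 5]}
  5. unlink(b)  ⇒  F...............  {a→[0]}
  6. create(b)  ⇒  FF..............  {a→[0]; b→[1]}
  7. append(b, 2)  ⇒  FFFF............  {a→[0]; b→[1, 2, 3]}

blocks(b) = [1, 2, 3]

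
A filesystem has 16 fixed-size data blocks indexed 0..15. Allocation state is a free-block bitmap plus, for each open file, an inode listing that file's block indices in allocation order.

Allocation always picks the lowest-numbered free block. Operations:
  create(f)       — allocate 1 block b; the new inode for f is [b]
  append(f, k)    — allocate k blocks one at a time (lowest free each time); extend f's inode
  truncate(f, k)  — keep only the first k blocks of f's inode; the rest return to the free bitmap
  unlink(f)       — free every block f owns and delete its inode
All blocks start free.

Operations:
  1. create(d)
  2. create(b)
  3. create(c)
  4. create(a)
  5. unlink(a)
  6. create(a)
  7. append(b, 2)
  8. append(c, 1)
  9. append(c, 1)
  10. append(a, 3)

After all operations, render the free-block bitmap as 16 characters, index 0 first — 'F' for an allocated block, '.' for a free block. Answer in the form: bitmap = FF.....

bitmap = FFFFFFFFFFF.....

create(d): bitmap=F............... | d=[0]
create(b): bitmap=FF.............. | b=[1] d=[0]
create(c): bitmap=FFF............. | b=[1] c=[2] d=[0]
create(a): bitmap=FFFF............ | a=[3] b=[1] c=[2] d=[0]
unlink(a): bitmap=FFF............. | b=[1] c=[2] d=[0]
create(a): bitmap=FFFF............ | a=[3] b=[1] c=[2] d=[0]
append(b, 2): bitmap=FFFFFF.......... | a=[3] b=[1, 4, 5] c=[2] d=[0]
append(c, 1): bitmap=FFFFFFF......... | a=[3] b=[1, 4, 5] c=[2, 6] d=[0]
append(c, 1): bitmap=FFFFFFFF........ | a=[3] b=[1, 4, 5] c=[2, 6, 7] d=[0]
append(a, 3): bitmap=FFFFFFFFFFF..... | a=[3, 8, 9, 10] b=[1, 4, 5] c=[2, 6, 7] d=[0]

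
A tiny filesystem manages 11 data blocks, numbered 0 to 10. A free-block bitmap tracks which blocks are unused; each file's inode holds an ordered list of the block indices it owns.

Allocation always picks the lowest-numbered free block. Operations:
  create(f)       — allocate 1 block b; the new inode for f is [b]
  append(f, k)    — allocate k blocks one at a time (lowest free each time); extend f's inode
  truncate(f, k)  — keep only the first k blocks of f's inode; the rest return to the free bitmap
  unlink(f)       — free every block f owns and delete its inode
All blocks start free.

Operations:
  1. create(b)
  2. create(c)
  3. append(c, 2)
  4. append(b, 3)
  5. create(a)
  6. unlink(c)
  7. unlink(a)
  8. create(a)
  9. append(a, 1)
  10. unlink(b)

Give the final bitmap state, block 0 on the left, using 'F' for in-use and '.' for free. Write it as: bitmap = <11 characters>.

bitmap = .FF........

after create(b) → b:[0]  free=[F..........]
after create(c) → b:[0], c:[1]  free=[FF.........]
after append(c, 2) → b:[0], c:[1, 2, 3]  free=[FFFF.......]
after append(b, 3) → b:[0, 4, 5, 6], c:[1, 2, 3]  free=[FFFFFFF....]
after create(a) → a:[7], b:[0, 4, 5, 6], c:[1, 2, 3]  free=[FFFFFFFF...]
after unlink(c) → a:[7], b:[0, 4, 5, 6]  free=[F...FFFF...]
after unlink(a) → b:[0, 4, 5, 6]  free=[F...FFF....]
after create(a) → a:[1], b:[0, 4, 5, 6]  free=[FF..FFF....]
after append(a, 1) → a:[1, 2], b:[0, 4, 5, 6]  free=[FFF.FFF....]
after unlink(b) → a:[1, 2]  free=[.FF........]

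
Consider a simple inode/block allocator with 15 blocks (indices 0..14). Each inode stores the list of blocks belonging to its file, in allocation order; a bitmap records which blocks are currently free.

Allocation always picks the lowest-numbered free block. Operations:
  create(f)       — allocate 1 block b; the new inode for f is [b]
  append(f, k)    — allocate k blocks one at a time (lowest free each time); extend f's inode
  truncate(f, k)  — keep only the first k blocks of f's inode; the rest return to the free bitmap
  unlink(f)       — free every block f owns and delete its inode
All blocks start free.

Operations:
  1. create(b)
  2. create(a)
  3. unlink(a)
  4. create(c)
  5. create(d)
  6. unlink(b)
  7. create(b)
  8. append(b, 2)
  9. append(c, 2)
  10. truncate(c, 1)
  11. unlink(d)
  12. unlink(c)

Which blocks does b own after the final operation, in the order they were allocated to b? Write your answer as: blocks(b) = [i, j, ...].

blocks(b) = [0, 3, 4]

after create(b) → b:[0]  free=[F..............]
after create(a) → a:[1], b:[0]  free=[FF.............]
after unlink(a) → b:[0]  free=[F..............]
after create(c) → b:[0], c:[1]  free=[FF.............]
after create(d) → b:[0], c:[1], d:[2]  free=[FFF............]
after unlink(b) → c:[1], d:[2]  free=[.FF............]
after create(b) → b:[0], c:[1], d:[2]  free=[FFF............]
after append(b, 2) → b:[0, 3, 4], c:[1], d:[2]  free=[FFFFF..........]
after append(c, 2) → b:[0, 3, 4], c:[1, 5, 6], d:[2]  free=[FFFFFFF........]
after truncate(c, 1) → b:[0, 3, 4], c:[1], d:[2]  free=[FFFFF..........]
after unlink(d) → b:[0, 3, 4], c:[1]  free=[FF.FF..........]
after unlink(c) → b:[0, 3, 4]  free=[F..FF..........]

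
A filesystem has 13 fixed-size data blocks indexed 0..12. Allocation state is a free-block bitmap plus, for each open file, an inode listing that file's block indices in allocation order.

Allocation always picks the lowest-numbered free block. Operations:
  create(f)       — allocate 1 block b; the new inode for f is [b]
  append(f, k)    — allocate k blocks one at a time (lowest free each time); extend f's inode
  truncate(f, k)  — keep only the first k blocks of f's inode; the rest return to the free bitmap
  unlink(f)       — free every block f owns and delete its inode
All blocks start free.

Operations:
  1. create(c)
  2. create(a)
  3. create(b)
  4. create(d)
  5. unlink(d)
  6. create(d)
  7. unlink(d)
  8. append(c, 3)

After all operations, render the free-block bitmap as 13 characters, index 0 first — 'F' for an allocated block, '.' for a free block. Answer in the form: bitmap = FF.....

bitmap = FFFFFF.......

after create(c) → c:[0]  free=[F............]
after create(a) → a:[1], c:[0]  free=[FF...........]
after create(b) → a:[1], b:[2], c:[0]  free=[FFF..........]
after create(d) → a:[1], b:[2], c:[0], d:[3]  free=[FFFF.........]
after unlink(d) → a:[1], b:[2], c:[0]  free=[FFF..........]
after create(d) → a:[1], b:[2], c:[0], d:[3]  free=[FFFF.........]
after unlink(d) → a:[1], b:[2], c:[0]  free=[FFF..........]
after append(c, 3) → a:[1], b:[2], c:[0, 3, 4, 5]  free=[FFFFFF.......]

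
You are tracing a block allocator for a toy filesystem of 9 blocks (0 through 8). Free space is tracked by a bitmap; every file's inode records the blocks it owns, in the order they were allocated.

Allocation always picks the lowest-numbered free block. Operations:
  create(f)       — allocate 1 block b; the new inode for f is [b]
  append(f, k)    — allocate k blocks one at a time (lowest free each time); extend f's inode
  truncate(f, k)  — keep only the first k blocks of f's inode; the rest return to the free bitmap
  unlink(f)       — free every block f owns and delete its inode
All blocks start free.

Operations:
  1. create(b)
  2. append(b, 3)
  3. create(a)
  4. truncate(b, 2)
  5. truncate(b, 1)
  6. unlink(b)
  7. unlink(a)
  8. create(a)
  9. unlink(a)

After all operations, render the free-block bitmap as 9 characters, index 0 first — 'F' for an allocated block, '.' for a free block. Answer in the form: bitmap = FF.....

bitmap = .........

  1. create(b)  ⇒  F........  {b→[0]}
  2. append(b, 3)  ⇒  FFFF.....  {b→[0, 1, 2, 3]}
  3. create(a)  ⇒  FFFFF....  {a→[4]; b→[0, 1, 2, 3]}
  4. truncate(b, 2)  ⇒  FF..F....  {a→[4]; b→[0, 1]}
  5. truncate(b, 1)  ⇒  F...F....  {a→[4]; b→[0]}
  6. unlink(b)  ⇒  ....F....  {a→[4]}
  7. unlink(a)  ⇒  .........  {}
  8. create(a)  ⇒  F........  {a→[0]}
  9. unlink(a)  ⇒  .........  {}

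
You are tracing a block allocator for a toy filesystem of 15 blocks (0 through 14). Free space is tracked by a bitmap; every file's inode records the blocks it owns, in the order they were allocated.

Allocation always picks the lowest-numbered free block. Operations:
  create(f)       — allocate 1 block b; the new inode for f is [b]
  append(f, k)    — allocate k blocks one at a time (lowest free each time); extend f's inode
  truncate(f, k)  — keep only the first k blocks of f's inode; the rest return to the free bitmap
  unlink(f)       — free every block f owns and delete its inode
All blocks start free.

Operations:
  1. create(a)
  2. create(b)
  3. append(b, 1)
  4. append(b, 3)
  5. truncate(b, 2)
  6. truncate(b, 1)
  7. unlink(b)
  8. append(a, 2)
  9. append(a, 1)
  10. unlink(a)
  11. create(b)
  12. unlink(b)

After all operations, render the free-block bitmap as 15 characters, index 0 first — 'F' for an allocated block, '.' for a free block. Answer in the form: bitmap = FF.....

[1] create(a) — a=0 (map F..............)
[2] create(b) — a=0 b=1 (map FF.............)
[3] append(b, 1) — a=0 b=1,2 (map FFF............)
[4] append(b, 3) — a=0 b=1,2,3,4,5 (map FFFFFF.........)
[5] truncate(b, 2) — a=0 b=1,2 (map FFF............)
[6] truncate(b, 1) — a=0 b=1 (map FF.............)
[7] unlink(b) — a=0 (map F..............)
[8] append(a, 2) — a=0,1,2 (map FFF............)
[9] append(a, 1) — a=0,1,2,3 (map FFFF...........)
[10] unlink(a) —  (map ...............)
[11] create(b) — b=0 (map F..............)
[12] unlink(b) —  (map ...............)

bitmap = ...............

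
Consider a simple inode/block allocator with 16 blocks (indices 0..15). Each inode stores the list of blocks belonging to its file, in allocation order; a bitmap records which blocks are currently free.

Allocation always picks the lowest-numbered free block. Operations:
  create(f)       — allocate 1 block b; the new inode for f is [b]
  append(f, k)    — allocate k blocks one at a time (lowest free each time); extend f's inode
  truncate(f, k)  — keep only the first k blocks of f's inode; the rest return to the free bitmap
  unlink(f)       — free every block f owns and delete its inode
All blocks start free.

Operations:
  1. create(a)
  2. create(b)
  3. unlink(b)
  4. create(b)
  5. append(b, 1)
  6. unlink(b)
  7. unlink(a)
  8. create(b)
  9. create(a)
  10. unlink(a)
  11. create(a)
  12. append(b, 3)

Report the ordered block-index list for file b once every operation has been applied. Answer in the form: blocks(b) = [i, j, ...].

blocks(b) = [0, 2, 3, 4]

[1] create(a) — a=0 (map F...............)
[2] create(b) — a=0 b=1 (map FF..............)
[3] unlink(b) — a=0 (map F...............)
[4] create(b) — a=0 b=1 (map FF..............)
[5] append(b, 1) — a=0 b=1,2 (map FFF.............)
[6] unlink(b) — a=0 (map F...............)
[7] unlink(a) —  (map ................)
[8] create(b) — b=0 (map F...............)
[9] create(a) — a=1 b=0 (map FF..............)
[10] unlink(a) — b=0 (map F...............)
[11] create(a) — a=1 b=0 (map FF..............)
[12] append(b, 3) — a=1 b=0,2,3,4 (map FFFFF...........)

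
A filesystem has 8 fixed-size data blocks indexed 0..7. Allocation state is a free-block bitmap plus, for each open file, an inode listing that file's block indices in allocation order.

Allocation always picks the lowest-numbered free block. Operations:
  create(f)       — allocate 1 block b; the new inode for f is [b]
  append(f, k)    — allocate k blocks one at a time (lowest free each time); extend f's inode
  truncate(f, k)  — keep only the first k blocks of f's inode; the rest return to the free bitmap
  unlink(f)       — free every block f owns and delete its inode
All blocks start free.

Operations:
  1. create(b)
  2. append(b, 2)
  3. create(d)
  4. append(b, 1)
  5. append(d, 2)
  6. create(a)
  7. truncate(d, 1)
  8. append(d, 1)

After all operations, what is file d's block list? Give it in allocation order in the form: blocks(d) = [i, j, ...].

after create(b) → b:[0]  free=[F.......]
after append(b, 2) → b:[0, 1, 2]  free=[FFF.....]
after create(d) → b:[0, 1, 2], d:[3]  free=[FFFF....]
after append(b, 1) → b:[0, 1, 2, 4], d:[3]  free=[FFFFF...]
after append(d, 2) → b:[0, 1, 2, 4], d:[3, 5, 6]  free=[FFFFFFF.]
after create(a) → a:[7], b:[0, 1, 2, 4], d:[3, 5, 6]  free=[FFFFFFFF]
after truncate(d, 1) → a:[7], b:[0, 1, 2, 4], d:[3]  free=[FFFFF..F]
after append(d, 1) → a:[7], b:[0, 1, 2, 4], d:[3, 5]  free=[FFFFFF.F]

blocks(d) = [3, 5]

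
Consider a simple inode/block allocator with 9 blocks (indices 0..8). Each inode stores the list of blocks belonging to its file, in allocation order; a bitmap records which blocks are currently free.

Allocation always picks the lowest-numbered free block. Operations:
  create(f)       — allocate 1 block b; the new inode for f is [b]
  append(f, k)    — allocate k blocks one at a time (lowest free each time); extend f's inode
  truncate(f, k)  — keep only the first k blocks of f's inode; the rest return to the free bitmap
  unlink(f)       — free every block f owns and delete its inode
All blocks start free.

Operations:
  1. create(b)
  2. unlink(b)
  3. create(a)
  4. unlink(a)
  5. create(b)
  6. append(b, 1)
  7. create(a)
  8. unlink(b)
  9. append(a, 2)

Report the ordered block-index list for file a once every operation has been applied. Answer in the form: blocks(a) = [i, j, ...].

blocks(a) = [2, 0, 1]

  1. create(b)  ⇒  F........  {b→[0]}
  2. unlink(b)  ⇒  .........  {}
  3. create(a)  ⇒  F........  {a→[0]}
  4. unlink(a)  ⇒  .........  {}
  5. create(b)  ⇒  F........  {b→[0]}
  6. append(b, 1)  ⇒  FF.......  {b→[0, 1]}
  7. create(a)  ⇒  FFF......  {a→[2]; b→[0, 1]}
  8. unlink(b)  ⇒  ..F......  {a→[2]}
  9. append(a, 2)  ⇒  FFF......  {a→[2, 0, 1]}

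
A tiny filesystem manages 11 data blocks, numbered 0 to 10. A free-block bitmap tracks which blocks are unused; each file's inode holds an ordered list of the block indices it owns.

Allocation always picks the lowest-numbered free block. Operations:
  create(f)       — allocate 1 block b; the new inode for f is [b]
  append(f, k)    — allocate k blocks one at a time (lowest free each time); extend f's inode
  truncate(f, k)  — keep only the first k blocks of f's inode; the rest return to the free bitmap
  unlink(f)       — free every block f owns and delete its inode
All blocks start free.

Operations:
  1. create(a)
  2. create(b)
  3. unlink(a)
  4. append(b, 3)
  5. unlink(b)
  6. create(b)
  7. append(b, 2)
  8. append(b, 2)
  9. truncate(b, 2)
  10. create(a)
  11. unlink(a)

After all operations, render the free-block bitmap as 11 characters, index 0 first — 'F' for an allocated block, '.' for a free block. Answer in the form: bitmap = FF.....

bitmap = FF.........

  1. create(a)  ⇒  F..........  {a→[0]}
  2. create(b)  ⇒  FF.........  {a→[0]; b→[1]}
  3. unlink(a)  ⇒  .F.........  {b→[1]}
  4. append(b, 3)  ⇒  FFFF.......  {b→[1, 0, 2, 3]}
  5. unlink(b)  ⇒  ...........  {}
  6. create(b)  ⇒  F..........  {b→[0]}
  7. append(b, 2)  ⇒  FFF........  {b→[0, 1, 2]}
  8. append(b, 2)  ⇒  FFFFF......  {b→[0, 1, 2, 3, 4]}
  9. truncate(b, 2)  ⇒  FF.........  {b→[0, 1]}
  10. create(a)  ⇒  FFF........  {a→[2]; b→[0, 1]}
  11. unlink(a)  ⇒  FF.........  {b→[0, 1]}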